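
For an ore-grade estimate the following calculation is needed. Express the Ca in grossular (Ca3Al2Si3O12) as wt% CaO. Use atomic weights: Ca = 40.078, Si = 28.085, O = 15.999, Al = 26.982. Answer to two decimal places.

37.35 wt%

Formula mass = 450.441 g/mol.
3 Ca → 3.0000 mol CaO per formula unit; M(CaO) = 56.077, so CaO mass = 168.231 g.
168.231/450.441 × 100 = 37.35 wt%.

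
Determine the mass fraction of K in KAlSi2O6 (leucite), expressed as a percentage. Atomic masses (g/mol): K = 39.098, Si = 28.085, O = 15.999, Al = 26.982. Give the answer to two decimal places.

M(KAlSi2O6) = 218.244 g/mol.
K contributes 1 × 39.098 = 39.098 g per mole.
39.098/218.244 = 0.1791 → 17.91%.

17.91 wt%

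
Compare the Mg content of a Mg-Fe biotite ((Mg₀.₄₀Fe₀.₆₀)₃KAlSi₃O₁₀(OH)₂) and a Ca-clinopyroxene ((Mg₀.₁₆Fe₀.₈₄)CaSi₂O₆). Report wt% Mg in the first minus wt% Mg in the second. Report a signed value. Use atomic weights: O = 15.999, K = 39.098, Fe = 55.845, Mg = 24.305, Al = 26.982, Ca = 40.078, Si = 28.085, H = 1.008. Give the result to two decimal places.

M((Mg₀.₄₀Fe₀.₆₀)₃KAlSi₃O₁₀(OH)₂) = 474.026 g/mol, so wt% Mg = 29.166/474.026 × 100 = 6.15%.
M((Mg₀.₁₆Fe₀.₈₄)CaSi₂O₆) = 243.041 g/mol, so wt% Mg = 3.889/243.041 × 100 = 1.60%.
6.15 − 1.60 = 4.55 pp.

4.55 percentage points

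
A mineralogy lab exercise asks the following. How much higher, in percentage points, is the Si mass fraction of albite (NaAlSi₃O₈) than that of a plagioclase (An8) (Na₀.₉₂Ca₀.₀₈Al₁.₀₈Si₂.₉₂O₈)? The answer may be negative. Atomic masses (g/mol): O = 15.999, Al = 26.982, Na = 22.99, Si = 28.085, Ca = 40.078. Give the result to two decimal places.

Si in NaAlSi₃O₈: molar mass 262.219 g/mol; 3×28.085 = 84.255 g → 32.13 wt%.
Si in Na₀.₉₂Ca₀.₀₈Al₁.₀₈Si₂.₉₂O₈: molar mass 263.498 g/mol; 2.92×28.085 = 82.008 g → 31.12 wt%.
Difference = 32.13 − 31.12 = 1.01 percentage points.

1.01 percentage points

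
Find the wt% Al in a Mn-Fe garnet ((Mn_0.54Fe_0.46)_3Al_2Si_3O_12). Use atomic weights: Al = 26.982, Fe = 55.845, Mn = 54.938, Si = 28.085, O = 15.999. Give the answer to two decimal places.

10.87 mass %

Molar mass of (Mn_0.54Fe_0.46)_3Al_2Si_3O_12: 1.62×54.938 + 1.38×55.845 + 2×26.982 + 3×28.085 + 12×15.999 = 496.273 g/mol.
Mass of Al per formula unit: 2 × 26.982 = 53.964 g.
Weight fraction Al = 53.964 / 496.273 = 0.1087.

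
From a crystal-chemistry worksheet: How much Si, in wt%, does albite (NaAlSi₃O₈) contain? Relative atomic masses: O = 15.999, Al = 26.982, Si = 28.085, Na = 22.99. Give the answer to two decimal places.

32.13 wt%

Molar mass of NaAlSi₃O₈: 1·22.99 + 1·26.982 + 3·28.085 + 8·15.999 = 262.219 g/mol.
Mass of Si per formula unit: 3 × 28.085 = 84.255 g.
Weight fraction Si = 84.255 / 262.219 = 0.3213.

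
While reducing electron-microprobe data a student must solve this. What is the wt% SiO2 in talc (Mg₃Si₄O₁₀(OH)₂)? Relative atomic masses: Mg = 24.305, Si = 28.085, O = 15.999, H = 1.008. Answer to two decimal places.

63.37 wt%

M(Mg₃Si₄O₁₀(OH)₂) = 379.259 g/mol; M(SiO2) = 60.083 g/mol.
Moles SiO2 per formula unit = 4 Si ÷ 1 = 4.0000.
SiO2 fraction = (4.0000 × 60.083) / 379.259 = 240.332/379.259 = 0.6337.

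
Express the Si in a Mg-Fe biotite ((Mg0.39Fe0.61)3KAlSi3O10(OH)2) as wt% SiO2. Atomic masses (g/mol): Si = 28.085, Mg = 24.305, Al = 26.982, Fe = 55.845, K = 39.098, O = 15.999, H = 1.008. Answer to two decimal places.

37.95 wt%

Formula mass = 474.972 g/mol.
3 Si → 3.0000 mol SiO2 per formula unit; M(SiO2) = 60.083, so SiO2 mass = 180.249 g.
180.249/474.972 × 100 = 37.95 wt%.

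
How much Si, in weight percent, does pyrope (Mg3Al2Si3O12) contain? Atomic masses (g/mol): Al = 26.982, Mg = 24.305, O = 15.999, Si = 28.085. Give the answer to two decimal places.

Formula mass = 3×24.305 + 2×26.982 + 3×28.085 + 12×15.999 = 403.122 g/mol, of which 84.255 g is Si.
So Si makes up 84.255/403.122 = 0.2090 of the mass, i.e. 20.90%.

20.90 weight percent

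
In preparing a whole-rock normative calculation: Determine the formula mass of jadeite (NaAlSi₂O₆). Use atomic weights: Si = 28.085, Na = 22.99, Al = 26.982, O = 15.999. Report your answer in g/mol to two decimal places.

202.14 g/mol

M = 1(22.99) + 1(26.982) + 2(28.085) + 6(15.999)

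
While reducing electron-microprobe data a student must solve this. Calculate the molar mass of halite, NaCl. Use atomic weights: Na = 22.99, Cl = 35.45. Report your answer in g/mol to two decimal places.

58.44 g/mol

M = 1*22.99 + 1*35.45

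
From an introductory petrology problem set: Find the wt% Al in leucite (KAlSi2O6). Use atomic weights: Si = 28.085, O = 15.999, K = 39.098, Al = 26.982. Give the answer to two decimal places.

12.36 mass %

M(KAlSi2O6) = 218.244 g/mol.
Al contributes 1 × 26.982 = 26.982 g per mole.
26.982/218.244 = 0.1236 → 12.36%.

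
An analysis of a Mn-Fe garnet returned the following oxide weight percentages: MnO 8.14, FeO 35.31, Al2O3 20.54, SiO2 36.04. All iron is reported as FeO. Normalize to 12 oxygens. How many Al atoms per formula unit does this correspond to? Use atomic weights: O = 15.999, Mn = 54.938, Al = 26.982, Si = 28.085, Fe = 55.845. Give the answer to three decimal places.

2.006 Al apfu

MnO: 8.14/70.937 = 0.11475 mol → 0.11475 mol Mn, 0.11475 mol O.
FeO: 35.31/71.844 = 0.49148 mol → 0.49148 mol Fe, 0.49148 mol O.
Al2O3: 20.54/101.961 = 0.20145 mol → 0.40290 mol Al, 0.60435 mol O.
SiO2: 36.04/60.083 = 0.59984 mol → 0.59984 mol Si, 1.19968 mol O.
Total oxygen = 2.41026 mol. Normalization factor = 12/2.41026 = 4.97872.
Al per 12 O = 0.40290 × 4.97872 = 2.006.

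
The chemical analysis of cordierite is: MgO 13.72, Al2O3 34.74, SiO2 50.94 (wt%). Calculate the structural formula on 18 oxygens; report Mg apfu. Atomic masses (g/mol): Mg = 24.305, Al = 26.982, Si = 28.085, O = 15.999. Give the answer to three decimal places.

MgO: 13.72/40.304 = 0.34041 mol → 0.34041 mol Mg, 0.34041 mol O.
Al2O3: 34.74/101.961 = 0.34072 mol → 0.68144 mol Al, 1.02216 mol O.
SiO2: 50.94/60.083 = 0.84783 mol → 0.84783 mol Si, 1.69566 mol O.
Total oxygen = 3.05823 mol. Normalization factor = 18/3.05823 = 5.88576.
Mg per 18 O = 0.34041 × 5.88576 = 2.004.

2.004 Mg apfu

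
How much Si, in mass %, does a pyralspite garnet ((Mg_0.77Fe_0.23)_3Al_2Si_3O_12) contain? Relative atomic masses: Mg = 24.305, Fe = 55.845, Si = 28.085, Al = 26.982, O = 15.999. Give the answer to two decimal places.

19.83 mass %

M((Mg_0.77Fe_0.23)_3Al_2Si_3O_12) = 424.885 g/mol.
Si contributes 3 × 28.085 = 84.255 g per mole.
84.255/424.885 = 0.1983 → 19.83%.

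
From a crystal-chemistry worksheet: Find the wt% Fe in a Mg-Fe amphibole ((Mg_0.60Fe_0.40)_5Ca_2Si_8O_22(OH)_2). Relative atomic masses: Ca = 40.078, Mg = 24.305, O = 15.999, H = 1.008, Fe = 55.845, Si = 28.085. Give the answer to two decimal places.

12.76 weight percent

M((Mg_0.60Fe_0.40)_5Ca_2Si_8O_22(OH)_2) = 875.433 g/mol.
Fe contributes 2 × 55.845 = 111.690 g per mole.
111.690/875.433 = 0.1276 → 12.76%.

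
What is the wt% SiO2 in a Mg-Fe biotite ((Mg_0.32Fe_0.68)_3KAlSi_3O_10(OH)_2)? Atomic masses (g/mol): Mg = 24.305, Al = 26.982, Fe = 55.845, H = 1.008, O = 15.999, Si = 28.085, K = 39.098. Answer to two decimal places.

37.43 wt%

Formula mass = 481.596 g/mol.
3 Si → 3.0000 mol SiO2 per formula unit; M(SiO2) = 60.083, so SiO2 mass = 180.249 g.
180.249/481.596 × 100 = 37.43 wt%.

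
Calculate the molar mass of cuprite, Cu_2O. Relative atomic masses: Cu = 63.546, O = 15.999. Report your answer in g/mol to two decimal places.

M = 2*63.546 + 1*15.999

143.09 g/mol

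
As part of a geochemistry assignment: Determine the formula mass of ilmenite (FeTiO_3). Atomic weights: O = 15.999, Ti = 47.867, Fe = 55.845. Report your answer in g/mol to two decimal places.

The formula mass is the sum 1·55.845 + 1·47.867 + 3·15.999.

151.71 g/mol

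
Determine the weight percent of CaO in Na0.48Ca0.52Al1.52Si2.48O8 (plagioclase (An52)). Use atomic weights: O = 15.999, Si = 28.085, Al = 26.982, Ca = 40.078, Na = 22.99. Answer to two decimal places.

10.78 wt%

Formula mass = 270.531 g/mol.
0.52 Ca → 0.5200 mol CaO per formula unit; M(CaO) = 56.077, so CaO mass = 29.160 g.
29.160/270.531 × 100 = 10.78 wt%.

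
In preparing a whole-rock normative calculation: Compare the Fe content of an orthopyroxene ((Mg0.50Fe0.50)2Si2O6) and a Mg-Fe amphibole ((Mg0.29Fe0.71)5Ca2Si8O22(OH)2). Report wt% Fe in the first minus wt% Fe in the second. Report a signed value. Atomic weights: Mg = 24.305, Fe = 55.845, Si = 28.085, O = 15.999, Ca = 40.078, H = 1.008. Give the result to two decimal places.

2.59 percentage points

First mineral: 55.845 g Fe in 232.314 g formula = 24.04 wt% Fe.
Second mineral: 198.250 g Fe in 924.320 g formula = 21.45 wt% Fe.
24.04% − 21.45% gives a difference of 2.59 percentage points.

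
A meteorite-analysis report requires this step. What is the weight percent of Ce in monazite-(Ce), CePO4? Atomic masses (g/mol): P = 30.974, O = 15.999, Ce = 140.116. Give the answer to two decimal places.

M(CePO4) = 235.086 g/mol.
Ce contributes 1 × 140.116 = 140.116 g per mole.
140.116/235.086 = 0.5960 → 59.60%.

59.60 wt%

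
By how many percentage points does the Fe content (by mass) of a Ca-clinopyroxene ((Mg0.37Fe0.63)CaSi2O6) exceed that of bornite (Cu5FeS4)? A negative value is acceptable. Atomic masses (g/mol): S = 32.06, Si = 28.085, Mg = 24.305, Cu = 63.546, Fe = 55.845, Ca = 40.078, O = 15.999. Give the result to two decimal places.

3.75 percentage points

First mineral: 35.182 g Fe in 236.417 g formula = 14.88 wt% Fe.
Second mineral: 55.845 g Fe in 501.815 g formula = 11.13 wt% Fe.
14.88% − 11.13% gives a difference of 3.75 percentage points.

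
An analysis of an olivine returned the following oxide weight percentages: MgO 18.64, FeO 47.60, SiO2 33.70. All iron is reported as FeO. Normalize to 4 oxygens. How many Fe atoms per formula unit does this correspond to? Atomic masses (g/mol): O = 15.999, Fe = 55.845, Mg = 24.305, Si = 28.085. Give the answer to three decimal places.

1.180 Fe apfu

MgO: 18.64/40.304 = 0.46249 mol → 0.46249 mol Mg, 0.46249 mol O.
FeO: 47.60/71.844 = 0.66255 mol → 0.66255 mol Fe, 0.66255 mol O.
SiO2: 33.70/60.083 = 0.56089 mol → 0.56089 mol Si, 1.12178 mol O.
Total oxygen = 2.24682 mol. Normalization factor = 4/2.24682 = 1.78029.
Fe per 4 O = 0.66255 × 1.78029 = 1.180.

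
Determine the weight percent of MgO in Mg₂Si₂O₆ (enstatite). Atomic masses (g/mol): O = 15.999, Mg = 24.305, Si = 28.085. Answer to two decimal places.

M(Mg₂Si₂O₆) = 200.774 g/mol; M(MgO) = 40.304 g/mol.
Moles MgO per formula unit = 2 Mg ÷ 1 = 2.0000.
MgO fraction = (2.0000 × 40.304) / 200.774 = 80.608/200.774 = 0.4015.

40.15 wt%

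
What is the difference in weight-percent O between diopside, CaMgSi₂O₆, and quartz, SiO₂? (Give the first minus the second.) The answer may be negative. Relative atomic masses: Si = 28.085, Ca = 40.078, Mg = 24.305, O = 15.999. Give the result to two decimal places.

First mineral: 95.994 g O in 216.547 g formula = 44.33 wt% O.
Second mineral: 31.998 g O in 60.083 g formula = 53.26 wt% O.
44.33% − 53.26% gives a difference of -8.93 percentage points.

-8.93 percentage points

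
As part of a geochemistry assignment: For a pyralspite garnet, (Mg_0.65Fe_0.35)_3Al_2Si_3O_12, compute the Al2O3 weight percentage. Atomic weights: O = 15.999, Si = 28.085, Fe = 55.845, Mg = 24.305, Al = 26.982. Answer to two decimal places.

23.37 wt%

M((Mg_0.65Fe_0.35)_3Al_2Si_3O_12) = 436.239 g/mol; M(Al2O3) = 101.961 g/mol.
Moles Al2O3 per formula unit = 2 Al ÷ 2 = 1.0000.
Al2O3 fraction = (1.0000 × 101.961) / 436.239 = 101.961/436.239 = 0.2337.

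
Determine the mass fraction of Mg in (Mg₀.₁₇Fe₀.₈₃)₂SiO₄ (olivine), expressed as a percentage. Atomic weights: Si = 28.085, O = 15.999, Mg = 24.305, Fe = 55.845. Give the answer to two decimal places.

Formula mass = 0.34×24.305 + 1.66×55.845 + 1×28.085 + 4×15.999 = 193.047 g/mol, of which 8.264 g is Mg.
So Mg makes up 8.264/193.047 = 0.0428 of the mass, i.e. 4.28%.

4.28 wt%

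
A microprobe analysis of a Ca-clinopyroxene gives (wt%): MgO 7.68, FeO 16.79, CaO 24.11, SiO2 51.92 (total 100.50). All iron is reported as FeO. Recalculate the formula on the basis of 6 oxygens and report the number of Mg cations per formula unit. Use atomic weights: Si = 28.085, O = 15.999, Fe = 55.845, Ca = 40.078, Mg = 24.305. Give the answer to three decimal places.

MgO (M=40.304): mol = 0.19055; Mg = 0.19055, O = 0.19055.
FeO (M=71.844): mol = 0.23370; Fe = 0.23370, O = 0.23370.
CaO (M=56.077): mol = 0.42994; Ca = 0.42994, O = 0.42994.
SiO2 (M=60.083): mol = 0.86414; Si = 0.86414, O = 1.72828.
ΣO = 2.58247; factor = 6/ΣO = 2.32336.
Mg apfu = 0.19055 × 2.32336 = 0.443.

0.443 Mg apfu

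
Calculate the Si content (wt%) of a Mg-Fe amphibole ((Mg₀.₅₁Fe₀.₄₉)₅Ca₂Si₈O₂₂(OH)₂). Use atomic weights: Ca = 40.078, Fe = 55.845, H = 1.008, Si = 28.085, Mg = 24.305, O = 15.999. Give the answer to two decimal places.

M((Mg₀.₅₁Fe₀.₄₉)₅Ca₂Si₈O₂₂(OH)₂) = 889.626 g/mol.
Si contributes 8 × 28.085 = 224.680 g per mole.
224.680/889.626 = 0.2526 → 25.26%.

25.26 wt%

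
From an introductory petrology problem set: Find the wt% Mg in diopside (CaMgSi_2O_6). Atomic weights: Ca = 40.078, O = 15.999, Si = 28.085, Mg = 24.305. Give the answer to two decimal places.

11.22 weight percent

Formula mass = 1·40.078 + 1·24.305 + 2·28.085 + 6·15.999 = 216.547 g/mol, of which 24.305 g is Mg.
So Mg makes up 24.305/216.547 = 0.1122 of the mass, i.e. 11.22%.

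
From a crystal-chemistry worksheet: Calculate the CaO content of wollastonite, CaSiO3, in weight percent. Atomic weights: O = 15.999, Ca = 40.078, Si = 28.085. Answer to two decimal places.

48.28 wt%

M(CaSiO3) = 116.160 g/mol; M(CaO) = 56.077 g/mol.
Moles CaO per formula unit = 1 Ca ÷ 1 = 1.0000.
CaO fraction = (1.0000 × 56.077) / 116.160 = 56.077/116.160 = 0.4828.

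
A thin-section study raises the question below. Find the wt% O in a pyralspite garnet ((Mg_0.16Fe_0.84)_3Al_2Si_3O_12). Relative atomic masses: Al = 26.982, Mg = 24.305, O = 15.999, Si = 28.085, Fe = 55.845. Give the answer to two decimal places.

39.78 weight percent

Formula mass = 0.48·24.305 + 2.52·55.845 + 2·26.982 + 3·28.085 + 12·15.999 = 482.603 g/mol, of which 191.988 g is O.
So O makes up 191.988/482.603 = 0.3978 of the mass, i.e. 39.78%.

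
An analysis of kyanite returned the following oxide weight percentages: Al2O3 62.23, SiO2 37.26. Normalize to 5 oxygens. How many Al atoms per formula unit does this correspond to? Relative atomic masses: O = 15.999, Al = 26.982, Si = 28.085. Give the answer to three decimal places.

Al2O3 (M=101.961): mol = 0.61033; Al = 1.22066, O = 1.83099.
SiO2 (M=60.083): mol = 0.62014; Si = 0.62014, O = 1.24028.
ΣO = 3.07127; factor = 5/ΣO = 1.62799.
Al apfu = 1.22066 × 1.62799 = 1.987.

1.987 Al apfu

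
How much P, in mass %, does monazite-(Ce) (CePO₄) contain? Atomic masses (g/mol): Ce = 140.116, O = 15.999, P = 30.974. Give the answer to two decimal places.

M(CePO₄) = 235.086 g/mol.
P contributes 1 × 30.974 = 30.974 g per mole.
30.974/235.086 = 0.1318 → 13.18%.

13.18 mass %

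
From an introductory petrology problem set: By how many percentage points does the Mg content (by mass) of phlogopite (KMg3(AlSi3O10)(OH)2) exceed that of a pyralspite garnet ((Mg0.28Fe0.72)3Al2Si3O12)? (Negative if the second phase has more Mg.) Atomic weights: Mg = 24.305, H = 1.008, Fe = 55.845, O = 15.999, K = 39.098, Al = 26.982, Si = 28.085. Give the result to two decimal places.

First mineral: 72.915 g Mg in 417.254 g formula = 17.47 wt% Mg.
Second mineral: 20.416 g Mg in 471.248 g formula = 4.33 wt% Mg.
17.47% − 4.33% gives a difference of 13.14 percentage points.

13.14 percentage points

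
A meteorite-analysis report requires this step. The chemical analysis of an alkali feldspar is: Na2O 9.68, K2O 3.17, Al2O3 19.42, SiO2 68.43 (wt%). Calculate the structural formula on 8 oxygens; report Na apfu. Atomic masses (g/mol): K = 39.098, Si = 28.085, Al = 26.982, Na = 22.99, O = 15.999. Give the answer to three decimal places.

0.822 Na apfu

Na2O: 9.68/61.979 = 0.15618 mol → 0.31236 mol Na, 0.15618 mol O.
K2O: 3.17/94.195 = 0.03365 mol → 0.06730 mol K, 0.03365 mol O.
Al2O3: 19.42/101.961 = 0.19046 mol → 0.38092 mol Al, 0.57138 mol O.
SiO2: 68.43/60.083 = 1.13892 mol → 1.13892 mol Si, 2.27784 mol O.
Total oxygen = 3.03905 mol. Normalization factor = 8/3.03905 = 2.63240.
Na per 8 O = 0.31236 × 2.63240 = 0.822.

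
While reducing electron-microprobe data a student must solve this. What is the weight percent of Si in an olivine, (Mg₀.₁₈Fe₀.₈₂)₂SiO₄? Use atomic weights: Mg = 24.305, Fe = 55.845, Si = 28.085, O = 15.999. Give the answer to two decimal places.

Formula mass = 0.36·24.305 + 1.64·55.845 + 1·28.085 + 4·15.999 = 192.417 g/mol, of which 28.085 g is Si.
So Si makes up 28.085/192.417 = 0.1460 of the mass, i.e. 14.60%.

14.60 wt%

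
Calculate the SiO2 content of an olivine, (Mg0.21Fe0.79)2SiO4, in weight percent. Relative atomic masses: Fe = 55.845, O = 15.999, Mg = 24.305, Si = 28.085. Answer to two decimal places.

31.54 wt%

Formula mass = 190.524 g/mol.
1 Si → 1.0000 mol SiO2 per formula unit; M(SiO2) = 60.083, so SiO2 mass = 60.083 g.
60.083/190.524 × 100 = 31.54 wt%.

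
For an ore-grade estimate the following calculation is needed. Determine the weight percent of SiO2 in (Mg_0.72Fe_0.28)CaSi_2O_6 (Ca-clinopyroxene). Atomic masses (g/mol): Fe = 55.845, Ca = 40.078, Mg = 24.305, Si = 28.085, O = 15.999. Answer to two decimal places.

53.32 wt%

Formula mass = 225.378 g/mol.
2 Si → 2.0000 mol SiO2 per formula unit; M(SiO2) = 60.083, so SiO2 mass = 120.166 g.
120.166/225.378 × 100 = 53.32 wt%.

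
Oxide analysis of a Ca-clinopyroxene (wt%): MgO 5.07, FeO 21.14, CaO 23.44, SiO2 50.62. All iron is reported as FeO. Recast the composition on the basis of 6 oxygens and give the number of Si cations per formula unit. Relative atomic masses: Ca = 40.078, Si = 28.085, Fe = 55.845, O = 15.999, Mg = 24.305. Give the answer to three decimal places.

MgO (M=40.304): mol = 0.12579; Mg = 0.12579, O = 0.12579.
FeO (M=71.844): mol = 0.29425; Fe = 0.29425, O = 0.29425.
CaO (M=56.077): mol = 0.41800; Ca = 0.41800, O = 0.41800.
SiO2 (M=60.083): mol = 0.84250; Si = 0.84250, O = 1.68500.
ΣO = 2.52304; factor = 6/ΣO = 2.37808.
Si apfu = 0.84250 × 2.37808 = 2.004.

2.004 Si apfu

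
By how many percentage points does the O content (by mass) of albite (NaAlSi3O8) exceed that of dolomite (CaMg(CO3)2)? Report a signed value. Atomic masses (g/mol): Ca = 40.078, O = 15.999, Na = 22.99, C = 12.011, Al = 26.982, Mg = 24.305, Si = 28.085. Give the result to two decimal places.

-3.25 percentage points

O in NaAlSi3O8: molar mass 262.219 g/mol; 8×15.999 = 127.992 g → 48.81 wt%.
O in CaMg(CO3)2: molar mass 184.399 g/mol; 6×15.999 = 95.994 g → 52.06 wt%.
Difference = 48.81 − 52.06 = -3.25 percentage points.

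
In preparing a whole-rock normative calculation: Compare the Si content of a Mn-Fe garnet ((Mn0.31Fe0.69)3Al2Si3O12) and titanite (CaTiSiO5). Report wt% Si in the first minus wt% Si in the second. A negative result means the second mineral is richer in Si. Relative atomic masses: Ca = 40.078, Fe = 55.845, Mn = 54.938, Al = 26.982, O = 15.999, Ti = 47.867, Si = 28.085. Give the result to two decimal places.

2.63 percentage points

M((Mn0.31Fe0.69)3Al2Si3O12) = 496.898 g/mol, so wt% Si = 84.255/496.898 × 100 = 16.96%.
M(CaTiSiO5) = 196.025 g/mol, so wt% Si = 28.085/196.025 × 100 = 14.33%.
16.96 − 14.33 = 2.63 pp.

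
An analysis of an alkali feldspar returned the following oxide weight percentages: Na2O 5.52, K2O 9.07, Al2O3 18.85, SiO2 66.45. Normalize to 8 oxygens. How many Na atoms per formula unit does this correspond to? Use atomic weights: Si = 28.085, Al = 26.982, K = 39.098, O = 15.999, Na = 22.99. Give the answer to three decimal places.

0.483 Na apfu

Na2O: 5.52/61.979 = 0.08906 mol → 0.17812 mol Na, 0.08906 mol O.
K2O: 9.07/94.195 = 0.09629 mol → 0.19258 mol K, 0.09629 mol O.
Al2O3: 18.85/101.961 = 0.18487 mol → 0.36974 mol Al, 0.55461 mol O.
SiO2: 66.45/60.083 = 1.10597 mol → 1.10597 mol Si, 2.21194 mol O.
Total oxygen = 2.95190 mol. Normalization factor = 8/2.95190 = 2.71012.
Na per 8 O = 0.17812 × 2.71012 = 0.483.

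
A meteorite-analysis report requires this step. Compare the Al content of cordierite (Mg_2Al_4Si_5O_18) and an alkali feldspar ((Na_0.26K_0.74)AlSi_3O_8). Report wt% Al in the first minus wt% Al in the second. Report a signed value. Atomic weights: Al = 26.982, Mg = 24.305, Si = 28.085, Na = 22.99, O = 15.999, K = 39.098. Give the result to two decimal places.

8.61 percentage points

M(Mg_2Al_4Si_5O_18) = 584.945 g/mol, so wt% Al = 107.928/584.945 × 100 = 18.45%.
M((Na_0.26K_0.74)AlSi_3O_8) = 274.139 g/mol, so wt% Al = 26.982/274.139 × 100 = 9.84%.
18.45 − 9.84 = 8.61 pp.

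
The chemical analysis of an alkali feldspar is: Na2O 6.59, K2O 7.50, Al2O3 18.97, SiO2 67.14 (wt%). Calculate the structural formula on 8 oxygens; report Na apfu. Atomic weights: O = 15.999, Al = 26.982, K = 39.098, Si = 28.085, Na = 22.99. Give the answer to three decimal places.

Na2O (M=61.979): mol = 0.10633; Na = 0.21266, O = 0.10633.
K2O (M=94.195): mol = 0.07962; K = 0.15924, O = 0.07962.
Al2O3 (M=101.961): mol = 0.18605; Al = 0.37210, O = 0.55815.
SiO2 (M=60.083): mol = 1.11745; Si = 1.11745, O = 2.23490.
ΣO = 2.97900; factor = 8/ΣO = 2.68546.
Na apfu = 0.21266 × 2.68546 = 0.571.

0.571 Na apfu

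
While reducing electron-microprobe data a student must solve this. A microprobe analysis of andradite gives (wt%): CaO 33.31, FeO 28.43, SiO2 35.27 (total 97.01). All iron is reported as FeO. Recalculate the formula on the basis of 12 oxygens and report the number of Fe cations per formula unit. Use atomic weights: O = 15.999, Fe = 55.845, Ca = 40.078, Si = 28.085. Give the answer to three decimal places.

2.195 Fe apfu

CaO (M=56.077): mol = 0.59400; Ca = 0.59400, O = 0.59400.
FeO (M=71.844): mol = 0.39572; Fe = 0.39572, O = 0.39572.
SiO2 (M=60.083): mol = 0.58702; Si = 0.58702, O = 1.17404.
ΣO = 2.16376; factor = 12/ΣO = 5.54590.
Fe apfu = 0.39572 × 5.54590 = 2.195.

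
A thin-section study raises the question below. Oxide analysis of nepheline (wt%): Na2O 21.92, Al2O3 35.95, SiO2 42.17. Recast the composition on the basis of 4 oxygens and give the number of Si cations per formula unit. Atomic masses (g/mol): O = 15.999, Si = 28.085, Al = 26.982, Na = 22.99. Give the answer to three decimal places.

0.997 Si apfu

21.92 wt% Na2O ÷ 61.979 g/mol = 0.35367 mol, giving 0.70734 Na and 0.35367 O.
35.95 wt% Al2O3 ÷ 101.961 g/mol = 0.35259 mol, giving 0.70518 Al and 1.05777 O.
42.17 wt% SiO2 ÷ 60.083 g/mol = 0.70186 mol, giving 0.70186 Si and 1.40372 O.
Oxygen sums to 2.81516; scaling by 4/2.81516 = 1.42088 puts the formula on 4 O.
Si: 0.70186 × 1.42088 = 0.997 atoms per formula unit.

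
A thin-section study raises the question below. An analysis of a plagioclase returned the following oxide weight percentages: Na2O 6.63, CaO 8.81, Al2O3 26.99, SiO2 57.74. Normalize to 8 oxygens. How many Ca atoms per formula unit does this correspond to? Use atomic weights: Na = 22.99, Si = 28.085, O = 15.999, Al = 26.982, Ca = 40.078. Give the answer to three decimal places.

0.422 Ca apfu

Na2O: 6.63/61.979 = 0.10697 mol → 0.21394 mol Na, 0.10697 mol O.
CaO: 8.81/56.077 = 0.15711 mol → 0.15711 mol Ca, 0.15711 mol O.
Al2O3: 26.99/101.961 = 0.26471 mol → 0.52942 mol Al, 0.79413 mol O.
SiO2: 57.74/60.083 = 0.96100 mol → 0.96100 mol Si, 1.92200 mol O.
Total oxygen = 2.98021 mol. Normalization factor = 8/2.98021 = 2.68437.
Ca per 8 O = 0.15711 × 2.68437 = 0.422.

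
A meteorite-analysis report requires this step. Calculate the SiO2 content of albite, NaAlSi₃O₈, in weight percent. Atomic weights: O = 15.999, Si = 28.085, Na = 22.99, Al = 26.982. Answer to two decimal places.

Formula mass = 262.219 g/mol.
3 Si → 3.0000 mol SiO2 per formula unit; M(SiO2) = 60.083, so SiO2 mass = 180.249 g.
180.249/262.219 × 100 = 68.74 wt%.

68.74 wt%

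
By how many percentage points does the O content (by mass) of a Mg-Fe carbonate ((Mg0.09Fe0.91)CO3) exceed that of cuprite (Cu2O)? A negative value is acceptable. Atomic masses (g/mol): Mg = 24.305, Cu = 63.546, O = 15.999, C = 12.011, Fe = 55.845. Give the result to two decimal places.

M((Mg0.09Fe0.91)CO3) = 113.014 g/mol, so wt% O = 47.997/113.014 × 100 = 42.47%.
M(Cu2O) = 143.091 g/mol, so wt% O = 15.999/143.091 × 100 = 11.18%.
42.47 − 11.18 = 31.29 pp.

31.29 percentage points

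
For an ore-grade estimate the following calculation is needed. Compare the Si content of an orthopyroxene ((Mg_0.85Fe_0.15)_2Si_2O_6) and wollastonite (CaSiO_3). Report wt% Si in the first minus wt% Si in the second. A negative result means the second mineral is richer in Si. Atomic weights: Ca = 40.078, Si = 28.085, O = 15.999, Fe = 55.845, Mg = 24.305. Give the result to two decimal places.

M((Mg_0.85Fe_0.15)_2Si_2O_6) = 210.236 g/mol, so wt% Si = 56.170/210.236 × 100 = 26.72%.
M(CaSiO_3) = 116.160 g/mol, so wt% Si = 28.085/116.160 × 100 = 24.18%.
26.72 − 24.18 = 2.54 pp.

2.54 percentage points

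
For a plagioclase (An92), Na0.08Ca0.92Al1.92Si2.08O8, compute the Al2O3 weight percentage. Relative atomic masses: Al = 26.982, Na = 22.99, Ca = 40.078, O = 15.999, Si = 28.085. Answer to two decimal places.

Formula mass = 276.925 g/mol.
1.92 Al → 0.9600 mol Al2O3 per formula unit; M(Al2O3) = 101.961, so Al2O3 mass = 97.883 g.
97.883/276.925 × 100 = 35.35 wt%.

35.35 wt%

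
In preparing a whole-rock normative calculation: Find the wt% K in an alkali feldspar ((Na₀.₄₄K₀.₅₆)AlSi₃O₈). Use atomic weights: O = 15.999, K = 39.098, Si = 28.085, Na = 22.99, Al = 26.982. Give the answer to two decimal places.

Formula mass = 0.44*22.99 + 0.56*39.098 + 1*26.982 + 3*28.085 + 8*15.999 = 271.239 g/mol, of which 21.895 g is K.
So K makes up 21.895/271.239 = 0.0807 of the mass, i.e. 8.07%.

8.07 weight percent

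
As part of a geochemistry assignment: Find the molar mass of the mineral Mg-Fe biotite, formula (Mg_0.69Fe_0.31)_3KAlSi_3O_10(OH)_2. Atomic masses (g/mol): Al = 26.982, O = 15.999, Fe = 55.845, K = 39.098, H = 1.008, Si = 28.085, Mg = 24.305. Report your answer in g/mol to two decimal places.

M = 2.07*24.305 + 0.93*55.845 + 1*39.098 + 1*26.982 + 3*28.085 + 12*15.999 + 2*1.008

446.59 g/mol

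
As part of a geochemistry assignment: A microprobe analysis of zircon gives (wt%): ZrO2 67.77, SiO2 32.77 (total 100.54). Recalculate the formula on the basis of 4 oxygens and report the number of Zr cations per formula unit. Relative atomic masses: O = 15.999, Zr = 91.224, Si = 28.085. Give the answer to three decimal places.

67.77 wt% ZrO2 ÷ 123.222 g/mol = 0.54998 mol, giving 0.54998 Zr and 1.09996 O.
32.77 wt% SiO2 ÷ 60.083 g/mol = 0.54541 mol, giving 0.54541 Si and 1.09082 O.
Oxygen sums to 2.19078; scaling by 4/2.19078 = 1.82583 puts the formula on 4 O.
Zr: 0.54998 × 1.82583 = 1.004 atoms per formula unit.

1.004 Zr apfu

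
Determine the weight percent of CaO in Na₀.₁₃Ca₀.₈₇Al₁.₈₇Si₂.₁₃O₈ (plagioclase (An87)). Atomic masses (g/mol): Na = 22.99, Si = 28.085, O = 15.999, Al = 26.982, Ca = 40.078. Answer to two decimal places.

17.67 wt%

Formula mass = 276.126 g/mol.
0.87 Ca → 0.8700 mol CaO per formula unit; M(CaO) = 56.077, so CaO mass = 48.787 g.
48.787/276.126 × 100 = 17.67 wt%.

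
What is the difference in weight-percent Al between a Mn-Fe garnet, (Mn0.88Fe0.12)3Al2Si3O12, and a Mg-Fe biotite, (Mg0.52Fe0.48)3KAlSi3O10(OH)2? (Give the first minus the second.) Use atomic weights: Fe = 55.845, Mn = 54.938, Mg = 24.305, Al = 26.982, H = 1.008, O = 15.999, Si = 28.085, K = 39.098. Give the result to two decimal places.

5.06 percentage points

Al in (Mn0.88Fe0.12)3Al2Si3O12: molar mass 495.348 g/mol; 2×26.982 = 53.964 g → 10.89 wt%.
Al in (Mg0.52Fe0.48)3KAlSi3O10(OH)2: molar mass 462.672 g/mol; 1×26.982 = 26.982 g → 5.83 wt%.
Difference = 10.89 − 5.83 = 5.06 percentage points.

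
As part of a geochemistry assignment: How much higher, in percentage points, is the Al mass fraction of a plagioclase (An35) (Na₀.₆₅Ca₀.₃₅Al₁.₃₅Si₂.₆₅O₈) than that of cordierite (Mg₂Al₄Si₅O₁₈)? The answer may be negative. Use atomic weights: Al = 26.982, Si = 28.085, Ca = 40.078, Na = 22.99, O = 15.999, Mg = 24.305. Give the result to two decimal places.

Al in Na₀.₆₅Ca₀.₃₅Al₁.₃₅Si₂.₆₅O₈: molar mass 267.814 g/mol; 1.35×26.982 = 36.426 g → 13.60 wt%.
Al in Mg₂Al₄Si₅O₁₈: molar mass 584.945 g/mol; 4×26.982 = 107.928 g → 18.45 wt%.
Difference = 13.60 − 18.45 = -4.85 percentage points.

-4.85 percentage points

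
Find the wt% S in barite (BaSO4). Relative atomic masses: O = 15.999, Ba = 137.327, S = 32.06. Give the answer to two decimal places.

Formula mass = 1×137.327 + 1×32.06 + 4×15.999 = 233.383 g/mol, of which 32.060 g is S.
So S makes up 32.060/233.383 = 0.1374 of the mass, i.e. 13.74%.

13.74 wt%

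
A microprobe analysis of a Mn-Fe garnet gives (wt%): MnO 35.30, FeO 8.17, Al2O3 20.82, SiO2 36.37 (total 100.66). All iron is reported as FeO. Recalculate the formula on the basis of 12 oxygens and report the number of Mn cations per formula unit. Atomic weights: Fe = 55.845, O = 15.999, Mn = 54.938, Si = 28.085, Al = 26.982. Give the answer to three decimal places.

2.453 Mn apfu

35.30 wt% MnO ÷ 70.937 g/mol = 0.49762 mol, giving 0.49762 Mn and 0.49762 O.
8.17 wt% FeO ÷ 71.844 g/mol = 0.11372 mol, giving 0.11372 Fe and 0.11372 O.
20.82 wt% Al2O3 ÷ 101.961 g/mol = 0.20420 mol, giving 0.40840 Al and 0.61260 O.
36.37 wt% SiO2 ÷ 60.083 g/mol = 0.60533 mol, giving 0.60533 Si and 1.21066 O.
Oxygen sums to 2.43460; scaling by 12/2.43460 = 4.92894 puts the formula on 12 O.
Mn: 0.49762 × 4.92894 = 2.453 atoms per formula unit.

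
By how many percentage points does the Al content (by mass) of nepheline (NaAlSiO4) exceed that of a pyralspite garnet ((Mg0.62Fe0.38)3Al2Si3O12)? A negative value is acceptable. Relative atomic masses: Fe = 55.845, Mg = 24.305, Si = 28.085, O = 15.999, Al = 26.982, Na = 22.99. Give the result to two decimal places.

6.70 percentage points

Al in NaAlSiO4: molar mass 142.053 g/mol; 1×26.982 = 26.982 g → 18.99 wt%.
Al in (Mg0.62Fe0.38)3Al2Si3O12: molar mass 439.078 g/mol; 2×26.982 = 53.964 g → 12.29 wt%.
Difference = 18.99 − 12.29 = 6.70 percentage points.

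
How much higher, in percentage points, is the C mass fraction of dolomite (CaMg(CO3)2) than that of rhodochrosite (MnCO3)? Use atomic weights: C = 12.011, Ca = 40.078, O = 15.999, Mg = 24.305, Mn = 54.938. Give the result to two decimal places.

C in CaMg(CO3)2: molar mass 184.399 g/mol; 2×12.011 = 24.022 g → 13.03 wt%.
C in MnCO3: molar mass 114.946 g/mol; 1×12.011 = 12.011 g → 10.45 wt%.
Difference = 13.03 − 10.45 = 2.58 percentage points.

2.58 percentage points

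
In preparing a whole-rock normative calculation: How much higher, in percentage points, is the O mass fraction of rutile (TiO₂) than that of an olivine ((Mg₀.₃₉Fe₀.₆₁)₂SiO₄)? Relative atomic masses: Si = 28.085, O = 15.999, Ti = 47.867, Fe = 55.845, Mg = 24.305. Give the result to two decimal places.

4.35 percentage points

First mineral: 31.998 g O in 79.865 g formula = 40.07 wt% O.
Second mineral: 63.996 g O in 179.170 g formula = 35.72 wt% O.
40.07% − 35.72% gives a difference of 4.35 percentage points.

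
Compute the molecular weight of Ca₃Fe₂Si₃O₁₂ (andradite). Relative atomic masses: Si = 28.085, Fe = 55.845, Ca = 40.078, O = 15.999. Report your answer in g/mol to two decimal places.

M = 3*40.078 + 2*55.845 + 3*28.085 + 12*15.999

508.17 g/mol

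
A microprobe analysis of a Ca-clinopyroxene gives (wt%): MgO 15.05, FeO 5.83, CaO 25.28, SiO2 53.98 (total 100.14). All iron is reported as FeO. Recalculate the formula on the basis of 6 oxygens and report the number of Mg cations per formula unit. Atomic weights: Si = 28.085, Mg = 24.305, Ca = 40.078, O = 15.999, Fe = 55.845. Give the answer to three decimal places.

MgO (M=40.304): mol = 0.37341; Mg = 0.37341, O = 0.37341.
FeO (M=71.844): mol = 0.08115; Fe = 0.08115, O = 0.08115.
CaO (M=56.077): mol = 0.45081; Ca = 0.45081, O = 0.45081.
SiO2 (M=60.083): mol = 0.89842; Si = 0.89842, O = 1.79684.
ΣO = 2.70221; factor = 6/ΣO = 2.22040.
Mg apfu = 0.37341 × 2.22040 = 0.829.

0.829 Mg apfu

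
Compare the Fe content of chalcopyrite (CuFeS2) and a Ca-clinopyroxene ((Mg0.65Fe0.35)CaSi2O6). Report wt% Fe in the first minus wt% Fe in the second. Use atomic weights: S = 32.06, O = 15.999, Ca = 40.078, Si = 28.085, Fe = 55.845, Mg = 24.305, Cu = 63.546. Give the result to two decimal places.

M(CuFeS2) = 183.511 g/mol, so wt% Fe = 55.845/183.511 × 100 = 30.43%.
M((Mg0.65Fe0.35)CaSi2O6) = 227.586 g/mol, so wt% Fe = 19.546/227.586 × 100 = 8.59%.
30.43 − 8.59 = 21.84 pp.

21.84 percentage points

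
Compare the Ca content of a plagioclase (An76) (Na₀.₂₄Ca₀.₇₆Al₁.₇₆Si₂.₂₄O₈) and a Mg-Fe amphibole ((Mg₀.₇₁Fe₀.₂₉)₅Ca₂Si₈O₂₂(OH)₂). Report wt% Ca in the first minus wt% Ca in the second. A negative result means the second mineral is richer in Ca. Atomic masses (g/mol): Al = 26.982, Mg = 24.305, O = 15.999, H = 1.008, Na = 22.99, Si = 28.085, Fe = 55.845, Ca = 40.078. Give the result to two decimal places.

1.76 percentage points

First mineral: 30.459 g Ca in 274.368 g formula = 11.10 wt% Ca.
Second mineral: 80.156 g Ca in 858.086 g formula = 9.34 wt% Ca.
11.10% − 9.34% gives a difference of 1.76 percentage points.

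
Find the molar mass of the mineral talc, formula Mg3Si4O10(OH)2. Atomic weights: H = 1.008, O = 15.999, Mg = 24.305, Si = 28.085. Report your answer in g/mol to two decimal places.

379.26 g/mol

The formula mass is the sum 3(24.305) + 4(28.085) + 12(15.999) + 2(1.008).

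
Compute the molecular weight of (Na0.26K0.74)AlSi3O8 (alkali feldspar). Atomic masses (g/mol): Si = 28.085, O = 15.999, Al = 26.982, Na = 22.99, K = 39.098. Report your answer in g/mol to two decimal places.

274.14 g/mol

Na: 0.26 × 22.99 = 5.9774
K: 0.74 × 39.098 = 28.9325
Al: 1 × 26.982 = 26.9820
Si: 3 × 28.085 = 84.2550
O: 8 × 15.999 = 127.9920
Summing the contributions gives the formula mass.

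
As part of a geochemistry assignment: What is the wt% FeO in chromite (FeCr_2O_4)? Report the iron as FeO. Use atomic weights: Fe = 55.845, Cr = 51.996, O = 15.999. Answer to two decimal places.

Formula mass = 223.833 g/mol.
1 Fe → 1.0000 mol FeO per formula unit; M(FeO) = 71.844, so FeO mass = 71.844 g.
71.844/223.833 × 100 = 32.10 wt%.

32.10 wt%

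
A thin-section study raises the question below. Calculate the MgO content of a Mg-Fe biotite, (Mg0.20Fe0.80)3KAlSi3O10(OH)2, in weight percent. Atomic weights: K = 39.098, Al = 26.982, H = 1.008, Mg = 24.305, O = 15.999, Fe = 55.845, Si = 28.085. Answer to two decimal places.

M((Mg0.20Fe0.80)3KAlSi3O10(OH)2) = 492.950 g/mol; M(MgO) = 40.304 g/mol.
Moles MgO per formula unit = 0.60 Mg ÷ 1 = 0.6000.
MgO fraction = (0.6000 × 40.304) / 492.950 = 24.182/492.950 = 0.0491.

4.91 wt%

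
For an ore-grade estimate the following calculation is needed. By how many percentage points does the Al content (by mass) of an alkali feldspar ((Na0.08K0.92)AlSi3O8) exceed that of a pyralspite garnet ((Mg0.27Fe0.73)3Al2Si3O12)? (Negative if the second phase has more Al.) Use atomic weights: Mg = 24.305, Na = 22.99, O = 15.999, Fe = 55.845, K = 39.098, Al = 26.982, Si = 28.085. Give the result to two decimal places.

-1.69 percentage points

Al in (Na0.08K0.92)AlSi3O8: molar mass 277.038 g/mol; 1×26.982 = 26.982 g → 9.74 wt%.
Al in (Mg0.27Fe0.73)3Al2Si3O12: molar mass 472.195 g/mol; 2×26.982 = 53.964 g → 11.43 wt%.
Difference = 9.74 − 11.43 = -1.69 percentage points.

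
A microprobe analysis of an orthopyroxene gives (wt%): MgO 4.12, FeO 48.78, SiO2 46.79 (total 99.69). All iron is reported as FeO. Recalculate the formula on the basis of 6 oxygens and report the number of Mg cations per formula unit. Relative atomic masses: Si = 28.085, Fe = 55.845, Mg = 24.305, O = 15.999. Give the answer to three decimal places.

0.262 Mg apfu

MgO: 4.12/40.304 = 0.10222 mol → 0.10222 mol Mg, 0.10222 mol O.
FeO: 48.78/71.844 = 0.67897 mol → 0.67897 mol Fe, 0.67897 mol O.
SiO2: 46.79/60.083 = 0.77876 mol → 0.77876 mol Si, 1.55752 mol O.
Total oxygen = 2.33871 mol. Normalization factor = 6/2.33871 = 2.56552.
Mg per 6 O = 0.10222 × 2.56552 = 0.262.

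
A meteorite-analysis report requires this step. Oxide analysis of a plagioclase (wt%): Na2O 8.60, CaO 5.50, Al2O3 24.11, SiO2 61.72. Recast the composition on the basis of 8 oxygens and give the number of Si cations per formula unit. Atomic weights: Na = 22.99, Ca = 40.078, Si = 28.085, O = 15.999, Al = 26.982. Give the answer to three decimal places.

8.60 wt% Na2O ÷ 61.979 g/mol = 0.13876 mol, giving 0.27752 Na and 0.13876 O.
5.50 wt% CaO ÷ 56.077 g/mol = 0.09808 mol, giving 0.09808 Ca and 0.09808 O.
24.11 wt% Al2O3 ÷ 101.961 g/mol = 0.23646 mol, giving 0.47292 Al and 0.70938 O.
61.72 wt% SiO2 ÷ 60.083 g/mol = 1.02725 mol, giving 1.02725 Si and 2.05450 O.
Oxygen sums to 3.00072; scaling by 8/3.00072 = 2.66603 puts the formula on 8 O.
Si: 1.02725 × 2.66603 = 2.739 atoms per formula unit.

2.739 Si apfu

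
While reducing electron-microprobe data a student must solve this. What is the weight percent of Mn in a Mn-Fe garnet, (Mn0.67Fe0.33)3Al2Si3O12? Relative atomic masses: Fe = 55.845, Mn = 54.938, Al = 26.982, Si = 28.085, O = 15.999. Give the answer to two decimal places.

Formula mass = 2.01*54.938 + 0.99*55.845 + 2*26.982 + 3*28.085 + 12*15.999 = 495.919 g/mol, of which 110.425 g is Mn.
So Mn makes up 110.425/495.919 = 0.2227 of the mass, i.e. 22.27%.

22.27 wt%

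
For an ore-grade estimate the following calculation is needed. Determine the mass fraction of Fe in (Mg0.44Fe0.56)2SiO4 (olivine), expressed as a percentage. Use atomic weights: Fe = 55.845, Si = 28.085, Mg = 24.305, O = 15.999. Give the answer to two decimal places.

35.53 weight percent

Formula mass = 0.88·24.305 + 1.12·55.845 + 1·28.085 + 4·15.999 = 176.016 g/mol, of which 62.546 g is Fe.
So Fe makes up 62.546/176.016 = 0.3553 of the mass, i.e. 35.53%.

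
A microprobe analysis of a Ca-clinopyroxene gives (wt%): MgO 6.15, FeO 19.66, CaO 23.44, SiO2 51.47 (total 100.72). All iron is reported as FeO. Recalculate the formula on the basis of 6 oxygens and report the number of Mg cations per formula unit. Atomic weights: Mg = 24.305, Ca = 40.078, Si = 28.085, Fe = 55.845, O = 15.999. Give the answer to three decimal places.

0.358 Mg apfu

MgO (M=40.304): mol = 0.15259; Mg = 0.15259, O = 0.15259.
FeO (M=71.844): mol = 0.27365; Fe = 0.27365, O = 0.27365.
CaO (M=56.077): mol = 0.41800; Ca = 0.41800, O = 0.41800.
SiO2 (M=60.083): mol = 0.85665; Si = 0.85665, O = 1.71330.
ΣO = 2.55754; factor = 6/ΣO = 2.34600.
Mg apfu = 0.15259 × 2.34600 = 0.358.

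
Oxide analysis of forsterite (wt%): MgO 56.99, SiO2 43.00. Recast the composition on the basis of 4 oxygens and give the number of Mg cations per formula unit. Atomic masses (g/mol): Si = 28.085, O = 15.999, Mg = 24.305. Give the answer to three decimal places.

MgO (M=40.304): mol = 1.41400; Mg = 1.41400, O = 1.41400.
SiO2 (M=60.083): mol = 0.71568; Si = 0.71568, O = 1.43136.
ΣO = 2.84536; factor = 4/ΣO = 1.40580.
Mg apfu = 1.41400 × 1.40580 = 1.988.

1.988 Mg apfu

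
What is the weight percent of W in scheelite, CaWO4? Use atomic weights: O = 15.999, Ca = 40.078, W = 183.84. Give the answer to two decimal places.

M(CaWO4) = 287.914 g/mol.
W contributes 1 × 183.84 = 183.840 g per mole.
183.840/287.914 = 0.6385 → 63.85%.

63.85 weight percent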